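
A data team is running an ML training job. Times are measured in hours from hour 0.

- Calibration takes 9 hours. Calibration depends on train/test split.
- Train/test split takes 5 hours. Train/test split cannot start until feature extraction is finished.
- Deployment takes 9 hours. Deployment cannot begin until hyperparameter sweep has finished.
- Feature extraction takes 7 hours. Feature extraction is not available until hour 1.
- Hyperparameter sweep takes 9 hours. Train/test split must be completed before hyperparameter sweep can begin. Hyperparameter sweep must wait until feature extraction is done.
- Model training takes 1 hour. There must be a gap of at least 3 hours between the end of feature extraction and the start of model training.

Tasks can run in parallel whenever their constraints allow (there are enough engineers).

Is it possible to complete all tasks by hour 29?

No

After its own release at hour 1, feature extraction can start at hour 1 and finishes at hour 8.
Model training waits on feature extraction (finishes hour 8, plus 3-hour gap → hour 11), so it starts at hour 11 and finishes at 11 + 1 = hour 12.
Train/test split waits on feature extraction (finishes hour 8), so it starts at hour 8 and finishes at 8 + 5 = hour 13.
Calibration waits on train/test split (finishes hour 13), so it starts at hour 13 and finishes at 13 + 9 = hour 22.
For hyperparameter sweep: train/test split (finishes hour 13); feature extraction (finishes hour 8). Taking the maximum gives a start of hour 13, and it finishes at 13 + 9 = hour 22.
Deployment cannot begin until hyperparameter sweep (finishes hour 22). It runs from hour 22 to 22 + 9 = hour 31.
The earliest everything can be done is hour 31, which is after the deadline of 29, so it is not possible.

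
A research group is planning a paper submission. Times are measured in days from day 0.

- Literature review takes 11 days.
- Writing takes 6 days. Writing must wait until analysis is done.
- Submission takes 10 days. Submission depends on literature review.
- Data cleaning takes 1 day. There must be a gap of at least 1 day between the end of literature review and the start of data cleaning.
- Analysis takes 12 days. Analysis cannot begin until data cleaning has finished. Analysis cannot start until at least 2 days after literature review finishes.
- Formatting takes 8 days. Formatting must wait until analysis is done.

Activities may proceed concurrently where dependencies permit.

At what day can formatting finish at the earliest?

Literature review can start immediately at day 0; it finishes at day 11.
Data cleaning cannot begin until literature review (finishes day 11, plus 1-day gap → day 12). It runs from day 12 to 12 + 1 = day 13.
Analysis has to wait for data cleaning (finishes day 13); literature review (finishes day 11, plus 2-day gap → day 13). The latest of these is day 13, so analysis runs day 13 to 13 + 12 = day 25.
After analysis (finishes day 25), formatting can start at day 25 and finishes at day 33.

33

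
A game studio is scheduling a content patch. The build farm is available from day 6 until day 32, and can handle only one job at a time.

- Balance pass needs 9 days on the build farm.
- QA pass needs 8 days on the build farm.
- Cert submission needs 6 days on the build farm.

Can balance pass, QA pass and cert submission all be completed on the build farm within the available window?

The build farm window is 32 − 6 = 26 days.
Running back to back, the jobs need 9 + 8 + 6 = 23 days on the build farm.
Since 23 ≤ 26, they fit within the window.

Yes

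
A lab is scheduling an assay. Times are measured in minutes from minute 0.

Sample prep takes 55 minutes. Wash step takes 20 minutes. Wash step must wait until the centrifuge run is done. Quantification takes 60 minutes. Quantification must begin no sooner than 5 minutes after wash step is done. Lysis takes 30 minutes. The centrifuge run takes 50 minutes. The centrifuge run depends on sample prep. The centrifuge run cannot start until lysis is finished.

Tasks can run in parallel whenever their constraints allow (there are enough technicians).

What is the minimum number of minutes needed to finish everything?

Lysis has no prerequisites, so it starts at minute 0 and finishes at minute 30.
Nothing blocks sample prep, so it runs from minute 0 to minute 55.
For the centrifuge run: sample prep (finishes minute 55); lysis (finishes minute 30). Taking the maximum gives a start of minute 55, and it finishes at 55 + 50 = minute 105.
Wash step waits on the centrifuge run (finishes minute 105), so it starts at minute 105 and finishes at 105 + 20 = minute 125.
Quantification cannot begin until wash step (finishes minute 125, plus 5-minute gap → minute 130). It runs from minute 130 to 130 + 60 = minute 190.
All tasks are finished once the last one completes. Finish times: Sample prep at 55, Lysis at 30, The centrifuge run at 105, Wash step at 125, Quantification at 190. The latest is minute 190.

190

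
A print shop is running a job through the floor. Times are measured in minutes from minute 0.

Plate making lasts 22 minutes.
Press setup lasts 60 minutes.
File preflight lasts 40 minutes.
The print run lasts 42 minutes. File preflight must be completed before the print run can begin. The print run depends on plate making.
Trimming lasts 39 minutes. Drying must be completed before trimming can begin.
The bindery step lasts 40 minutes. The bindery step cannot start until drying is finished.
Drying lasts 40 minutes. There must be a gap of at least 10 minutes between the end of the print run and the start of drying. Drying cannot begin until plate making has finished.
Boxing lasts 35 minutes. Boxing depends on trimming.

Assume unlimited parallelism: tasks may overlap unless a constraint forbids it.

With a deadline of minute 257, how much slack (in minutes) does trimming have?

51

Plate making can start immediately at minute 0; it finishes at minute 22.
File preflight can start immediately at minute 0; it finishes at minute 40.
For the print run: file preflight (finishes minute 40); plate making (finishes minute 22). Taking the maximum gives a start of minute 40, and it finishes at 40 + 42 = minute 82.
Drying has to wait for the print run (finishes minute 82, plus 10-minute gap → minute 92); plate making (finishes minute 22). The latest of these is minute 92, so drying runs minute 92 to 92 + 40 = minute 132.
Trimming cannot begin until drying (finishes minute 132). It runs from minute 132 to 132 + 39 = minute 171.

Working backward from the deadline:
Boxing has no dependents, so it just needs to finish by minute 257. Starting by 257 − 35 = minute 222 achieves that.
Trimming has to be done before boxing (must start by minute 222). That means finishing by minute 222, i.e. starting by 222 − 39 = minute 183.
So trimming can start as early as minute 132 and as late as minute 183, giving 183 − 132 = 51 minutes of slack.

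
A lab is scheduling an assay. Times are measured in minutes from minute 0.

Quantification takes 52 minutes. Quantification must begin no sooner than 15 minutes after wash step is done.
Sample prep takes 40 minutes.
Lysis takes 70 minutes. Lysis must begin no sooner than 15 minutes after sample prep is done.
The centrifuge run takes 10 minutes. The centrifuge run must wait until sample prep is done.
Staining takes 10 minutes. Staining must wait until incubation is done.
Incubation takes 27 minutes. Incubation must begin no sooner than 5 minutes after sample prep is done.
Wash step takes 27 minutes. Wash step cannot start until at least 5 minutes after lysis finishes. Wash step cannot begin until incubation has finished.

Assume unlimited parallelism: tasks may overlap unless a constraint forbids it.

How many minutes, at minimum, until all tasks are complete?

Sample prep has no prerequisites, so it starts at minute 0 and finishes at minute 40.
The centrifuge run cannot begin until sample prep (finishes minute 40). It runs from minute 40 to 40 + 10 = minute 50.
Incubation waits on sample prep (finishes minute 40, plus 5-minute gap → minute 45), so it starts at minute 45 and finishes at 45 + 27 = minute 72.
Staining waits on incubation (finishes minute 72), so it starts at minute 72 and finishes at 72 + 10 = minute 82.
Lysis cannot begin until sample prep (finishes minute 40, plus 15-minute gap → minute 55). It runs from minute 55 to 55 + 70 = minute 125.
Wash step cannot start until lysis (finishes minute 125, plus 5-minute gap → minute 130); incubation (finishes minute 72). The controlling bound is minute 130, so wash step finishes at 130 + 27 = minute 157.
After wash step (finishes minute 157, plus 15-minute gap → minute 172), quantification can start at minute 172 and finishes at minute 224.
All tasks are finished once the last one completes. Finish times: Sample prep at 40, Lysis at 125, Incubation at 72, The centrifuge run at 50, Wash step at 157, Staining at 82, Quantification at 224. The latest is minute 224.

224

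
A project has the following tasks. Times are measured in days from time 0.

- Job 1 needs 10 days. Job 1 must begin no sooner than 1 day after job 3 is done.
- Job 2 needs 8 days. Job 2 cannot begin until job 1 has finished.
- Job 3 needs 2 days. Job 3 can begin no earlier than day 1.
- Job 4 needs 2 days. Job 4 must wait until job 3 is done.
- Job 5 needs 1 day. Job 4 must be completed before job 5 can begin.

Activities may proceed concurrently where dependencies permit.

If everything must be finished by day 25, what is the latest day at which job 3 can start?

4

Nothing follows job 2; the deadline of day 25 is its only limit. It must start by 25 − 8 = day 17.
Since job 2 (must start by day 17) depends on it, job 1 must finish by day 17. Backing off its 10-day duration gives a latest start of day 7.
Nothing follows job 5; the deadline of day 25 is its only limit. It must start by 25 − 1 = day 24.
Job 4 has to be done before job 5 (must start by day 24). That means finishing by day 24, i.e. starting by 24 − 2 = day 22.
For job 3: job 1 (must start by day 7, minus 1-day gap → day 6); job 4 (must start by day 22). The most restrictive is day 6; with a 2-day duration, job 3 must start by day 4.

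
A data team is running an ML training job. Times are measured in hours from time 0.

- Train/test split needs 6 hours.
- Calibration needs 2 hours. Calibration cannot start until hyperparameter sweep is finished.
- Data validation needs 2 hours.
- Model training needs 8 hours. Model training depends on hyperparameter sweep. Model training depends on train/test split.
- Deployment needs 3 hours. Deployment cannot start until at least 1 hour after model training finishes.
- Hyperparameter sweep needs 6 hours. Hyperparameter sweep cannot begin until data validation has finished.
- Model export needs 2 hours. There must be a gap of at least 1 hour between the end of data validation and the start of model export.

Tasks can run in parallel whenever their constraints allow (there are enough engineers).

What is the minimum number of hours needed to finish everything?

Train/test split has no prerequisites, so it starts at hour 0 and finishes at hour 6.
Nothing blocks data validation, so it runs from hour 0 to hour 2.
After data validation (finishes hour 2, plus 1-hour gap → hour 3), model export can start at hour 3 and finishes at hour 5.
Hyperparameter sweep cannot begin until data validation (finishes hour 2). It runs from hour 2 to 2 + 6 = hour 8.
Calibration cannot begin until hyperparameter sweep (finishes hour 8). It runs from hour 8 to 8 + 2 = hour 10.
Model training needs all of hyperparameter sweep (finishes hour 8); train/test split (finishes hour 6). That puts its earliest start at hour 8; it finishes at 8 + 8 = hour 16.
After model training (finishes hour 16, plus 1-hour gap → hour 17), deployment can start at hour 17 and finishes at hour 20.
All tasks are finished once the last one completes. Finish times: Data validation at 2, Train/test split at 6, Hyperparameter sweep at 8, Model training at 16, Calibration at 10, Model export at 5, Deployment at 20. The latest is hour 20.

20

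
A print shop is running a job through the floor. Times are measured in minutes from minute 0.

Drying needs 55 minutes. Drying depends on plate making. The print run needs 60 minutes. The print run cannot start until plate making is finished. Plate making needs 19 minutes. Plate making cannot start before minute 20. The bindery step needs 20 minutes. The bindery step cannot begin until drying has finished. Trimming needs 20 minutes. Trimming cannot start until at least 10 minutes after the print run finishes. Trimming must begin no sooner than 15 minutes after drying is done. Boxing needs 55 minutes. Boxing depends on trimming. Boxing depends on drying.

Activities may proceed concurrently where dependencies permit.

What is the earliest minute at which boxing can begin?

After its own release at minute 20, plate making can start at minute 20 and finishes at minute 39.
Drying cannot begin until plate making (finishes minute 39). It runs from minute 39 to 39 + 55 = minute 94.
The print run cannot begin until plate making (finishes minute 39). It runs from minute 39 to 39 + 60 = minute 99.
For trimming: the print run (finishes minute 99, plus 10-minute gap → minute 109); drying (finishes minute 94, plus 15-minute gap → minute 109). Taking the maximum gives a start of minute 109, and it finishes at 109 + 20 = minute 129.
Boxing waits on trimming (finishes minute 129); drying (finishes minute 94). The latest of these is minute 129, which is the earliest boxing can start.

129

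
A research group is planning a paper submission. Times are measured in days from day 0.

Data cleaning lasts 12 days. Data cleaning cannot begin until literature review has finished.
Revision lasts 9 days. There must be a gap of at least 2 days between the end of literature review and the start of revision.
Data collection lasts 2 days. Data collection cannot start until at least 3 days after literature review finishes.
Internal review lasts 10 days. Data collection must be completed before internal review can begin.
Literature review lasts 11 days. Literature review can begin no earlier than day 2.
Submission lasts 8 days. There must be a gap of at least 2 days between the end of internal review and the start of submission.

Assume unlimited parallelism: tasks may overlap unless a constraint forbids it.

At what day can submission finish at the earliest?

Literature review cannot begin until its own release at day 2. It runs from day 2 to 2 + 11 = day 13.
After literature review (finishes day 13, plus 3-day gap → day 16), data collection can start at day 16 and finishes at day 18.
Internal review waits on data collection (finishes day 18), so it starts at day 18 and finishes at 18 + 10 = day 28.
Submission waits on internal review (finishes day 28, plus 2-day gap → day 30), so it starts at day 30 and finishes at 30 + 8 = day 38.

38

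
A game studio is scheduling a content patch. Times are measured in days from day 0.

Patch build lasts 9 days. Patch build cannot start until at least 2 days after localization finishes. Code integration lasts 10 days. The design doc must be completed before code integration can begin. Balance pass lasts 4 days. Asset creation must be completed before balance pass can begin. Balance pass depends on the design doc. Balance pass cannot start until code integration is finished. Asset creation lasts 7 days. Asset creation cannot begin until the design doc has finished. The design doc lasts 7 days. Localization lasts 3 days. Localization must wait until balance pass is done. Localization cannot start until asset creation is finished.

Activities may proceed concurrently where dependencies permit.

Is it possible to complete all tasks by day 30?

The design doc has no prerequisites, so it starts at day 0 and finishes at day 7.
Code integration waits on the design doc (finishes day 7), so it starts at day 7 and finishes at 7 + 10 = day 17.
After the design doc (finishes day 7), asset creation can start at day 7 and finishes at day 14.
Balance pass needs all of asset creation (finishes day 14); the design doc (finishes day 7); code integration (finishes day 17). That puts its earliest start at day 17; it finishes at 17 + 4 = day 21.
Localization needs all of balance pass (finishes day 21); asset creation (finishes day 14). That puts its earliest start at day 21; it finishes at 21 + 3 = day 24.
After localization (finishes day 24, plus 2-day gap → day 26), patch build can start at day 26 and finishes at day 35.
The earliest everything can be done is day 35, which is after the deadline of 30, so it is not possible.

No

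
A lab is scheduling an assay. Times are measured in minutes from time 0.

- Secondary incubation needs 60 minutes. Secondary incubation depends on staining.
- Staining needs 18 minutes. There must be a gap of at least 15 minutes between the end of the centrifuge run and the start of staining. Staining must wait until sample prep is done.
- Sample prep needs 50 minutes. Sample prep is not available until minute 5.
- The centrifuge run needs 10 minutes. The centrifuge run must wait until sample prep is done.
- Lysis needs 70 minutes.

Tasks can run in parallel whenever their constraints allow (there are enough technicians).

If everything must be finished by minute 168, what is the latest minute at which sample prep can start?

Secondary incubation must finish by minute 168; it takes 60 minutes, so it must start by 168 − 60 = minute 108.
Staining must finish before secondary incubation (must start by minute 108). With an 18-minute duration, staining must start by 108 − 18 = minute 90.
The centrifuge run must finish before staining (must start by minute 90, minus 15-minute gap → minute 75). With a 10-minute duration, the centrifuge run must start by 75 − 10 = minute 65.
Sample prep has several dependents: the centrifuge run (must start by minute 65); staining (must start by minute 90). The earliest of those limits is minute 65, so sample prep must start by 65 − 50 = minute 15.

15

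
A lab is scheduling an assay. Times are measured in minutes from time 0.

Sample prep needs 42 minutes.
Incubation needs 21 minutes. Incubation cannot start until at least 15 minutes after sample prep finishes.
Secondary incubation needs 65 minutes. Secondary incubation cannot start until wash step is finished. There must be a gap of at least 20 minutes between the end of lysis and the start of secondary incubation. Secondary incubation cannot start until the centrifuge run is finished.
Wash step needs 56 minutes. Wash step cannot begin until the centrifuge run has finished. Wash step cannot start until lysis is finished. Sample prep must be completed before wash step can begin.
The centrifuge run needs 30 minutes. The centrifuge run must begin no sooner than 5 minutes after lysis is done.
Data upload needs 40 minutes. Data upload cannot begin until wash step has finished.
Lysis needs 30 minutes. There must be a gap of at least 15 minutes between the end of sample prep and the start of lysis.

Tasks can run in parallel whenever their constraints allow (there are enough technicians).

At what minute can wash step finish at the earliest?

Sample prep has no prerequisites, so it starts at minute 0 and finishes at minute 42.
Lysis cannot begin until sample prep (finishes minute 42, plus 15-minute gap → minute 57). It runs from minute 57 to 57 + 30 = minute 87.
After lysis (finishes minute 87, plus 5-minute gap → minute 92), the centrifuge run can start at minute 92 and finishes at minute 122.
Wash step needs all of the centrifuge run (finishes minute 122); lysis (finishes minute 87); sample prep (finishes minute 42). That puts its earliest start at minute 122; it finishes at 122 + 56 = minute 178.

178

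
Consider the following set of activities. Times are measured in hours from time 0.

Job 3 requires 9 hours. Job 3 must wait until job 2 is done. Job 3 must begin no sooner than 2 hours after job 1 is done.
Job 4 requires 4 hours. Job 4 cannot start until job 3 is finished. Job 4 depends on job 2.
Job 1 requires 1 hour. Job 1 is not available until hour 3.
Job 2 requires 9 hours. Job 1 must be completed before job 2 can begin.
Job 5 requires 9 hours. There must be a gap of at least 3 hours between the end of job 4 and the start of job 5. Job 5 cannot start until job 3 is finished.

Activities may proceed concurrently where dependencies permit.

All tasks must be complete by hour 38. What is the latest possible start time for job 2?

4

Nothing follows job 5; the deadline of hour 38 is its only limit. It must start by 38 − 9 = hour 29.
Job 4 feeds into job 5 (must start by hour 29, minus 3-hour gap → hour 26); so job 4 must finish by hour 26 and therefore start by hour 22.
Job 3 has several dependents: job 4 (must start by hour 22); job 5 (must start by hour 29). The earliest of those limits is hour 22, so job 3 must start by 22 − 9 = hour 13.
For job 2: job 3 (must start by hour 13); job 4 (must start by hour 22). The most restrictive is hour 13; with a 9-hour duration, job 2 must start by hour 4.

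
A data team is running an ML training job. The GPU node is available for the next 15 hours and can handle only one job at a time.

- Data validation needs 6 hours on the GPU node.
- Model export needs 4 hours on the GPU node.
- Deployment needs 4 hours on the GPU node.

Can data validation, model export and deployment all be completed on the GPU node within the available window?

Running back to back, the jobs need 6 + 4 + 4 = 14 hours on the GPU node.
Since 14 ≤ 15, they fit within the window.

Yes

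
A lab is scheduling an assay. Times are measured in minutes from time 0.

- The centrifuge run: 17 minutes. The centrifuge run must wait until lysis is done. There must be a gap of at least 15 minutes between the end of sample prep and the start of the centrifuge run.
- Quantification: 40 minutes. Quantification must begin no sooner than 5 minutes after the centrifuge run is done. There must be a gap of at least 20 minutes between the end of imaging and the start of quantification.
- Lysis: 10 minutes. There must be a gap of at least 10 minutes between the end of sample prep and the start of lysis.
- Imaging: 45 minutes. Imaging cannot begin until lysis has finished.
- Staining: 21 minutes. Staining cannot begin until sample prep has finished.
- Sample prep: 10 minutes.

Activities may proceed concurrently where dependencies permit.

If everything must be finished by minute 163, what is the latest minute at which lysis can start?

48

Quantification must finish by minute 163; it takes 40 minutes, so it must start by 163 − 40 = minute 123.
The centrifuge run has to be done before quantification (must start by minute 123, minus 5-minute gap → minute 118). That means finishing by minute 118, i.e. starting by 118 − 17 = minute 101.
Imaging feeds into quantification (must start by minute 123, minus 20-minute gap → minute 103); so imaging must finish by minute 103 and therefore start by minute 58.
Lysis has several dependents: the centrifuge run (must start by minute 101); imaging (must start by minute 58). The earliest of those limits is minute 58, so lysis must start by 58 − 10 = minute 48.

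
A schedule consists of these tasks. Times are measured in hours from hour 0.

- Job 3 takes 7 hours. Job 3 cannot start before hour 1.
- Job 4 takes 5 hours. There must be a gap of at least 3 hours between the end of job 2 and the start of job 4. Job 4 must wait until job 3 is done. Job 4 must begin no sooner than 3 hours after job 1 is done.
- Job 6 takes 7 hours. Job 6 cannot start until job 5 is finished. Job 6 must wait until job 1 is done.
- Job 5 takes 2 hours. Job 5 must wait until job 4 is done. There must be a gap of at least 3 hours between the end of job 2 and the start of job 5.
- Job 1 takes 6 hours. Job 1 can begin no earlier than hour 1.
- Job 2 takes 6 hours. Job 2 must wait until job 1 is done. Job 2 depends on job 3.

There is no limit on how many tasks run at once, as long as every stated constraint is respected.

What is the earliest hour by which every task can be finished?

Job 3 waits on its own release at hour 1, so it starts at hour 1 and finishes at 1 + 7 = hour 8.
After its own release at hour 1, job 1 can start at hour 1 and finishes at hour 7.
Job 2 needs all of job 1 (finishes hour 7); job 3 (finishes hour 8). That puts its earliest start at hour 8; it finishes at 8 + 6 = hour 14.
Job 4 has to wait for job 2 (finishes hour 14, plus 3-hour gap → hour 17); job 3 (finishes hour 8); job 1 (finishes hour 7, plus 3-hour gap → hour 10). The latest of these is hour 17, so job 4 runs hour 17 to 17 + 5 = hour 22.
Job 5 needs all of job 4 (finishes hour 22); job 2 (finishes hour 14, plus 3-hour gap → hour 17). That puts its earliest start at hour 22; it finishes at 22 + 2 = hour 24.
For job 6: job 5 (finishes hour 24); job 1 (finishes hour 7). Taking the maximum gives a start of hour 24, and it finishes at 24 + 7 = hour 31.
All tasks are finished once the last one completes. Finish times: Job 1 at 7, Job 2 at 14, Job 3 at 8, Job 4 at 22, Job 5 at 24, Job 6 at 31. The latest is hour 31.

31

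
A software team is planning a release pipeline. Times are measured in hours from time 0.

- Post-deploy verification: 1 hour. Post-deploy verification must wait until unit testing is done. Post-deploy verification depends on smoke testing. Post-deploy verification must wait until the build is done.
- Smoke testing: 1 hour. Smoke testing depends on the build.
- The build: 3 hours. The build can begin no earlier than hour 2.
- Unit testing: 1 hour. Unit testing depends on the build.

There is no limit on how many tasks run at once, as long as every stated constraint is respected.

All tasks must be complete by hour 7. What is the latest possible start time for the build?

2

To finish by hour 7, post-deploy verification (duration 1) must start no later than hour 6.
Since post-deploy verification (must start by hour 6) depends on it, unit testing must finish by hour 6. Backing off its 1-hour duration gives a latest start of hour 5.
Smoke testing has to be done before post-deploy verification (must start by hour 6). That means finishing by hour 6, i.e. starting by 6 − 1 = hour 5.
The build has several dependents: unit testing (must start by hour 5); smoke testing (must start by hour 5); post-deploy verification (must start by hour 6). The earliest of those limits is hour 5, so the build must start by 5 − 3 = hour 2.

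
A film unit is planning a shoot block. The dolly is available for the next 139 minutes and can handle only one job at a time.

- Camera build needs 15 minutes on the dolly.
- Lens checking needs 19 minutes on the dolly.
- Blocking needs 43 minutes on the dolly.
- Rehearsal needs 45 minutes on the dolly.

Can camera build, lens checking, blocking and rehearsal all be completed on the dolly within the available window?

Yes

Running back to back, the jobs need 15 + 19 + 43 + 45 = 122 minutes on the dolly.
Since 122 ≤ 139, they fit within the window.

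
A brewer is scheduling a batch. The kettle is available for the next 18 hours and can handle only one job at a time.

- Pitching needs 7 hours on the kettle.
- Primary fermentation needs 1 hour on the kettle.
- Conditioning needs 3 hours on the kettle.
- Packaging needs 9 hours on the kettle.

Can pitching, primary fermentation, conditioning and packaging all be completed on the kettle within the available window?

Running back to back, the jobs need 7 + 1 + 3 + 9 = 20 hours on the kettle.
Since 20 > 18, they cannot all fit.

No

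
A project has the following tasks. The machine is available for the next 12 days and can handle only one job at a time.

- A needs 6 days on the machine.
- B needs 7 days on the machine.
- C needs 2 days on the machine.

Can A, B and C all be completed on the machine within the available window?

Running back to back, the jobs need 6 + 7 + 2 = 15 days on the machine.
Since 15 > 12, they cannot all fit.

No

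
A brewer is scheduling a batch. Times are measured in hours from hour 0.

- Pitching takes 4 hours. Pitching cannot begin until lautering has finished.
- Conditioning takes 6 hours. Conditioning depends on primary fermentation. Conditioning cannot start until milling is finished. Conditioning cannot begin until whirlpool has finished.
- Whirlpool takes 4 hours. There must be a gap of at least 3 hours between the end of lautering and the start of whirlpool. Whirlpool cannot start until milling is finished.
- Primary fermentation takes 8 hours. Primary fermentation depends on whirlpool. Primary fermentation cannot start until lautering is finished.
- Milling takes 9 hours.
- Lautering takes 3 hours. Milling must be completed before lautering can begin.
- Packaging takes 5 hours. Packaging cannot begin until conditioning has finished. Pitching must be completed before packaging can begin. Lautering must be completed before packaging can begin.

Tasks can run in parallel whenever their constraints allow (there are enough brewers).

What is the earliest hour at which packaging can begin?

Milling has no prerequisites, so it starts at hour 0 and finishes at hour 9.
Lautering cannot begin until milling (finishes hour 9). It runs from hour 9 to 9 + 3 = hour 12.
After lautering (finishes hour 12), pitching can start at hour 12 and finishes at hour 16.
Whirlpool needs all of lautering (finishes hour 12, plus 3-hour gap → hour 15); milling (finishes hour 9). That puts its earliest start at hour 15; it finishes at 15 + 4 = hour 19.
For primary fermentation: whirlpool (finishes hour 19); lautering (finishes hour 12). Taking the maximum gives a start of hour 19, and it finishes at 19 + 8 = hour 27.
Conditioning cannot start until primary fermentation (finishes hour 27); milling (finishes hour 9); whirlpool (finishes hour 19). The controlling bound is hour 27, so conditioning finishes at 27 + 6 = hour 33.
Packaging waits on conditioning (finishes hour 33); pitching (finishes hour 16); lautering (finishes hour 12). The latest of these is hour 33, which is the earliest packaging can start.

33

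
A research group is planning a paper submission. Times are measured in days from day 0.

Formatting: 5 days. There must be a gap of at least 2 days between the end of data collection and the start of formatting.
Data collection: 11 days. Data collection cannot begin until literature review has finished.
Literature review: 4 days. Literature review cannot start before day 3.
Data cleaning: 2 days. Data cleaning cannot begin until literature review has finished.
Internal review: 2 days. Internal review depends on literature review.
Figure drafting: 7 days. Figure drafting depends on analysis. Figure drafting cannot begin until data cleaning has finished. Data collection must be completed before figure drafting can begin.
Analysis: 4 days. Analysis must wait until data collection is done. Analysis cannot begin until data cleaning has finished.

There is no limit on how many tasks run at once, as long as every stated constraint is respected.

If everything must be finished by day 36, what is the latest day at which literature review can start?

Nothing follows figure drafting; the deadline of day 36 is its only limit. It must start by 36 − 7 = day 29.
Analysis must finish before figure drafting (must start by day 29). With a 4-day duration, analysis must start by 29 − 4 = day 25.
Formatting must finish by day 36; it takes 5 days, so it must start by 36 − 5 = day 31.
Data collection feeds analysis (must start by day 25); figure drafting (must start by day 29); formatting (must start by day 31, minus 2-day gap → day 29). Taking the minimum, data collection must finish by day 25 and start by 25 − 11 = day 14.
For data cleaning: analysis (must start by day 25); figure drafting (must start by day 29). The most restrictive is day 25; with a 2-day duration, data cleaning must start by day 23.
Internal review must finish by day 36; it takes 2 days, so it must start by 36 − 2 = day 34.
Literature review feeds data collection (must start by day 14); data cleaning (must start by day 23); internal review (must start by day 34). Taking the minimum, literature review must finish by day 14 and start by 14 − 4 = day 10.

10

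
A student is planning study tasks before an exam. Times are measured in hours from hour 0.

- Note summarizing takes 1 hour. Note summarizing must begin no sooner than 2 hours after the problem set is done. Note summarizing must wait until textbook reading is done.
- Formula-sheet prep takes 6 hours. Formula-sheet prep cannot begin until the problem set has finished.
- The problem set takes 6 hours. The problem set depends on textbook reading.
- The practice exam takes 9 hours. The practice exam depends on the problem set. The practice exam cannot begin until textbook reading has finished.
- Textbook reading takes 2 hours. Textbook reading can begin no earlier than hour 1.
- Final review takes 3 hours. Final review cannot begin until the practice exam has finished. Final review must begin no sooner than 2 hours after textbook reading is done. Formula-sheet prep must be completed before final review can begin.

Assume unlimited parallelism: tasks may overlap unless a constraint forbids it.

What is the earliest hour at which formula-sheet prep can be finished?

Textbook reading waits on its own release at hour 1, so it starts at hour 1 and finishes at 1 + 2 = hour 3.
After textbook reading (finishes hour 3), the problem set can start at hour 3 and finishes at hour 9.
Formula-sheet prep cannot begin until the problem set (finishes hour 9). It runs from hour 9 to 9 + 6 = hour 15.

15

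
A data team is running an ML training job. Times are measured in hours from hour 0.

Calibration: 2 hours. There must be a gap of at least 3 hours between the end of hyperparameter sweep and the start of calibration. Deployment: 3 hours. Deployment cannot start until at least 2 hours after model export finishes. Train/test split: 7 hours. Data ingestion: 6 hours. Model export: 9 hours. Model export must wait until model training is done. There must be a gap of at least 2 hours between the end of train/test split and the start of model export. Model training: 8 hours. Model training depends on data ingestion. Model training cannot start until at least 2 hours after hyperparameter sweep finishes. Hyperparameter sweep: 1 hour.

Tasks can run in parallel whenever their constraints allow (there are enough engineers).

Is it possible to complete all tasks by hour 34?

Hyperparameter sweep has no prerequisites, so it starts at hour 0 and finishes at hour 1.
After hyperparameter sweep (finishes hour 1, plus 3-hour gap → hour 4), calibration can start at hour 4 and finishes at hour 6.
Train/test split has no prerequisites, so it starts at hour 0 and finishes at hour 7.
Data ingestion can start immediately at hour 0; it finishes at hour 6.
Model training cannot start until data ingestion (finishes hour 6); hyperparameter sweep (finishes hour 1, plus 2-hour gap → hour 3). The controlling bound is hour 6, so model training finishes at 6 + 8 = hour 14.
Model export has to wait for model training (finishes hour 14); train/test split (finishes hour 7, plus 2-hour gap → hour 9). The latest of these is hour 14, so model export runs hour 14 to 14 + 9 = hour 23.
Deployment waits on model export (finishes hour 23, plus 2-hour gap → hour 25), so it starts at hour 25 and finishes at 25 + 3 = hour 28.
Every task is finished by hour 28, which is no later than the deadline of 34, so the schedule is feasible.

Yes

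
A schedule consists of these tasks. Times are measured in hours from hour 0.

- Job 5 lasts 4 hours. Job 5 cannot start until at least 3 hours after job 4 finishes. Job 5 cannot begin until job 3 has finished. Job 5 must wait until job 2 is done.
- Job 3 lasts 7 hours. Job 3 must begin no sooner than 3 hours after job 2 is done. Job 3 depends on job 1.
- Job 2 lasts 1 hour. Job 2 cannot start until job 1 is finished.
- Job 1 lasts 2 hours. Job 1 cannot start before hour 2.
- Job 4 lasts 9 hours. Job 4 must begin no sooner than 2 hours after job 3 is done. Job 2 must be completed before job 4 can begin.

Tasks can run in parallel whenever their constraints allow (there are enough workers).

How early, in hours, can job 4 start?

17

After its own release at hour 2, job 1 can start at hour 2 and finishes at hour 4.
Job 2 cannot begin until job 1 (finishes hour 4). It runs from hour 4 to 4 + 1 = hour 5.
For job 3: job 2 (finishes hour 5, plus 3-hour gap → hour 8); job 1 (finishes hour 4). Taking the maximum gives a start of hour 8, and it finishes at 8 + 7 = hour 15.
Job 4 waits on job 3 (finishes hour 15, plus 2-hour gap → hour 17); job 2 (finishes hour 5). The latest of these is hour 17, which is the earliest job 4 can start.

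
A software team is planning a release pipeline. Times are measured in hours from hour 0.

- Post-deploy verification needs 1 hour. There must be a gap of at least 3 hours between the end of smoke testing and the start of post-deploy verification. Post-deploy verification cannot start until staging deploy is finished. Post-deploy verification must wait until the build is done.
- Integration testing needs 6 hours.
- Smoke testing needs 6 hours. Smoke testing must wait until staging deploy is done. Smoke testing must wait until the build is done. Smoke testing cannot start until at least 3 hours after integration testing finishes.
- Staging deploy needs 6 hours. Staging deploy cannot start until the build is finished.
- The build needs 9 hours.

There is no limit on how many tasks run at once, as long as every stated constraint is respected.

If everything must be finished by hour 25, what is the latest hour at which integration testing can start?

6

To finish by hour 25, post-deploy verification (duration 1) must start no later than hour 24.
Smoke testing feeds into post-deploy verification (must start by hour 24, minus 3-hour gap → hour 21); so smoke testing must finish by hour 21 and therefore start by hour 15.
Integration testing has to be done before smoke testing (must start by hour 15, minus 3-hour gap → hour 12). That means finishing by hour 12, i.e. starting by 12 − 6 = hour 6.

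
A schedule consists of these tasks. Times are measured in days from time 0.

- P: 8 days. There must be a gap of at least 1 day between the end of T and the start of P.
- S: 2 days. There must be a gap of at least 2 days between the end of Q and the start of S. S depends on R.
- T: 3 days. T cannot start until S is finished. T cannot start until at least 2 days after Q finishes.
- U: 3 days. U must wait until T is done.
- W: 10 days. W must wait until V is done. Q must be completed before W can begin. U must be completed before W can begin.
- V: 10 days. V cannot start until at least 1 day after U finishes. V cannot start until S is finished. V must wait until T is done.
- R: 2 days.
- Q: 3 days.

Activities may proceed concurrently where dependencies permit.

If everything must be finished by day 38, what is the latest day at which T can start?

11

Nothing follows P; the deadline of day 38 is its only limit. It must start by 38 − 8 = day 30.
W has no dependents, so it just needs to finish by day 38. Starting by 38 − 10 = day 28 achieves that.
V has to be done before W (must start by day 28). That means finishing by day 28, i.e. starting by 28 − 10 = day 18.
For U: V (must start by day 18, minus 1-day gap → day 17); W (must start by day 28). The most restrictive is day 17; with a 3-day duration, U must start by day 14.
T must finish in time for P (must start by day 30, minus 1-day gap → day 29); U (must start by day 14); V (must start by day 18). The tightest is day 14, so T must start by 14 − 3 = day 11.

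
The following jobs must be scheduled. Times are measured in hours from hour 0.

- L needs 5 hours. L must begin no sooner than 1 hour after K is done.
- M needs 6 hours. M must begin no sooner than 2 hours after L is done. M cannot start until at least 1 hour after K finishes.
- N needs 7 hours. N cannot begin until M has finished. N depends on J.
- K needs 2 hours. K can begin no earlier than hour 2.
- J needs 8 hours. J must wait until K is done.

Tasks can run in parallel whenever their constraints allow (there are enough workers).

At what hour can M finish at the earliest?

K waits on its own release at hour 2, so it starts at hour 2 and finishes at 2 + 2 = hour 4.
After K (finishes hour 4, plus 1-hour gap → hour 5), L can start at hour 5 and finishes at hour 10.
M needs all of L (finishes hour 10, plus 2-hour gap → hour 12); K (finishes hour 4, plus 1-hour gap → hour 5). That puts its earliest start at hour 12; it finishes at 12 + 6 = hour 18.

18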